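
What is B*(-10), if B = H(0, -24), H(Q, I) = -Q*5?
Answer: 0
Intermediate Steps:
H(Q, I) = -5*Q
B = 0 (B = -5*0 = 0)
B*(-10) = 0*(-10) = 0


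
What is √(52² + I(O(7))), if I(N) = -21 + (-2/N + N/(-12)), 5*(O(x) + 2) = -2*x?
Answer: √2415435/30 ≈ 51.806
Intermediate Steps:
O(x) = -2 - 2*x/5 (O(x) = -2 + (-2*x)/5 = -2 - 2*x/5)
I(N) = -21 - 2/N - N/12 (I(N) = -21 + (-2/N + N*(-1/12)) = -21 + (-2/N - N/12) = -21 - 2/N - N/12)
√(52² + I(O(7))) = √(52² + (-21 - 2/(-2 - ⅖*7) - (-2 - ⅖*7)/12)) = √(2704 + (-21 - 2/(-2 - 14/5) - (-2 - 14/5)/12)) = √(2704 + (-21 - 2/(-24/5) - 1/12*(-24/5))) = √(2704 + (-21 - 2*(-5/24) + ⅖)) = √(2704 + (-21 + 5/12 + ⅖)) = √(2704 - 1211/60) = √(161029/60) = √2415435/30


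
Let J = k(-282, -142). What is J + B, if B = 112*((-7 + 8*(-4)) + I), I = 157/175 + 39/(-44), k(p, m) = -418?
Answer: -1315818/275 ≈ -4784.8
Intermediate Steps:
J = -418
I = 83/7700 (I = 157*(1/175) + 39*(-1/44) = 157/175 - 39/44 = 83/7700 ≈ 0.010779)
B = -1200868/275 (B = 112*((-7 + 8*(-4)) + 83/7700) = 112*((-7 - 32) + 83/7700) = 112*(-39 + 83/7700) = 112*(-300217/7700) = -1200868/275 ≈ -4366.8)
J + B = -418 - 1200868/275 = -1315818/275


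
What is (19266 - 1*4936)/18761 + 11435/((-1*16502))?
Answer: 21941625/309594022 ≈ 0.070872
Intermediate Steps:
(19266 - 1*4936)/18761 + 11435/((-1*16502)) = (19266 - 4936)*(1/18761) + 11435/(-16502) = 14330*(1/18761) + 11435*(-1/16502) = 14330/18761 - 11435/16502 = 21941625/309594022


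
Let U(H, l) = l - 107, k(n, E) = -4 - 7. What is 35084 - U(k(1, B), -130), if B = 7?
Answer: 35321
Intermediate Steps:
k(n, E) = -11
U(H, l) = -107 + l
35084 - U(k(1, B), -130) = 35084 - (-107 - 130) = 35084 - 1*(-237) = 35084 + 237 = 35321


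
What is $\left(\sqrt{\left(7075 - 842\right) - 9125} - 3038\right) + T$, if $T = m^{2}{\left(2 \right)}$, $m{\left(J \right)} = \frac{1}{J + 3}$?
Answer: $- \frac{75949}{25} + 2 i \sqrt{723} \approx -3038.0 + 53.777 i$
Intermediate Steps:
$m{\left(J \right)} = \frac{1}{3 + J}$
$T = \frac{1}{25}$ ($T = \left(\frac{1}{3 + 2}\right)^{2} = \left(\frac{1}{5}\right)^{2} = \frac{1}{25} \approx 0.04$)
$\left(\sqrt{\left(7075 - 842\right) - 9125} - 3038\right) + T = \left(\sqrt{\left(7075 - 842\right) - 9125} - 3038\right) + \frac{1}{25} = \left(\sqrt{6233 - 9125} - 3038\right) + \frac{1}{25} = \left(\sqrt{-2892} - 3038\right) + \frac{1}{25} = \left(2 i \sqrt{723} - 3038\right) + \frac{1}{25} = \left(-3038 + 2 i \sqrt{723}\right) + \frac{1}{25} = - \frac{75949}{25} + 2 i \sqrt{723}$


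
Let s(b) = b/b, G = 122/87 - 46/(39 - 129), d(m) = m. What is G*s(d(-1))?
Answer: 2497/1305 ≈ 1.9134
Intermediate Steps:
G = 2497/1305 (G = 122*(1/87) - 46/(-90) = 122/87 - 46*(-1/90) = 122/87 + 23/45 = 2497/1305 ≈ 1.9134)
s(b) = 1
G*s(d(-1)) = (2497/1305)*1 = 2497/1305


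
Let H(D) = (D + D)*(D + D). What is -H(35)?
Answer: -4900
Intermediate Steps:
H(D) = 4*D² (H(D) = (2*D)*(2*D) = 4*D²)
-H(35) = -4*35² = -4*1225 = -1*4900 = -4900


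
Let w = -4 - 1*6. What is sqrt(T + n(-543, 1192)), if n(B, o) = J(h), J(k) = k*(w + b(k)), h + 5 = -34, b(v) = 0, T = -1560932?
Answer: I*sqrt(1560542) ≈ 1249.2*I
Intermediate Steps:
w = -10 (w = -4 - 6 = -10)
h = -39 (h = -5 - 34 = -39)
J(k) = -10*k (J(k) = k*(-10 + 0) = k*(-10) = -10*k)
n(B, o) = 390 (n(B, o) = -10*(-39) = 390)
sqrt(T + n(-543, 1192)) = sqrt(-1560932 + 390) = sqrt(-1560542) = I*sqrt(1560542)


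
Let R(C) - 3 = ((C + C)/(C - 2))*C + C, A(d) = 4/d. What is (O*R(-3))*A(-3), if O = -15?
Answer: -72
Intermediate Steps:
R(C) = 3 + C + 2*C²/(-2 + C) (R(C) = 3 + (((C + C)/(C - 2))*C + C) = 3 + (((2*C)/(-2 + C))*C + C) = 3 + ((2*C/(-2 + C))*C + C) = 3 + (2*C²/(-2 + C) + C) = 3 + (C + 2*C²/(-2 + C)) = 3 + C + 2*C²/(-2 + C))
(O*R(-3))*A(-3) = (-15*(-6 - 3 + 3*(-3)²)/(-2 - 3))*(4/(-3)) = (-15*(-6 - 3 + 3*9)/(-5))*(4*(-⅓)) = -(-3)*(-6 - 3 + 27)*(-4/3) = -(-3)*18*(-4/3) = -15*(-18/5)*(-4/3) = 54*(-4/3) = -72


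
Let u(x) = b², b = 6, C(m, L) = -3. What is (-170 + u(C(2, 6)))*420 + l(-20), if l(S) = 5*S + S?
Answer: -56400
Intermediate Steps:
l(S) = 6*S
u(x) = 36 (u(x) = 6² = 36)
(-170 + u(C(2, 6)))*420 + l(-20) = (-170 + 36)*420 + 6*(-20) = -134*420 - 120 = -56280 - 120 = -56400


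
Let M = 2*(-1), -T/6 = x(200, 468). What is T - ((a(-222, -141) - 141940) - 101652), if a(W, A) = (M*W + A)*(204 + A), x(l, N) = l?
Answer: 223303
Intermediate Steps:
T = -1200 (T = -6*200 = -1200)
M = -2
a(W, A) = (204 + A)*(A - 2*W) (a(W, A) = (-2*W + A)*(204 + A) = (A - 2*W)*(204 + A) = (204 + A)*(A - 2*W))
T - ((a(-222, -141) - 141940) - 101652) = -1200 - ((((-141)² - 408*(-222) + 204*(-141) - 2*(-141)*(-222)) - 141940) - 101652) = -1200 - (((19881 + 90576 - 28764 - 62604) - 141940) - 101652) = -1200 - ((19089 - 141940) - 101652) = -1200 - (-122851 - 101652) = -1200 - 1*(-224503) = -1200 + 224503 = 223303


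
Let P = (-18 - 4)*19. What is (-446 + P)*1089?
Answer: -940896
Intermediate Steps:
P = -418 (P = -22*19 = -418)
(-446 + P)*1089 = (-446 - 418)*1089 = -864*1089 = -940896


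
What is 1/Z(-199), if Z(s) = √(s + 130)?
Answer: -I*√69/69 ≈ -0.12039*I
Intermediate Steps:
Z(s) = √(130 + s)
1/Z(-199) = 1/(√(130 - 199)) = 1/(√(-69)) = 1/(I*√69) = -I*√69/69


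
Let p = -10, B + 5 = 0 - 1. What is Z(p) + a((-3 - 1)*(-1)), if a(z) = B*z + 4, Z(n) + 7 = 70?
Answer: 43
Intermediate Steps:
B = -6 (B = -5 + (0 - 1) = -5 - 1 = -6)
Z(n) = 63 (Z(n) = -7 + 70 = 63)
a(z) = 4 - 6*z (a(z) = -6*z + 4 = 4 - 6*z)
Z(p) + a((-3 - 1)*(-1)) = 63 + (4 - 6*(-3 - 1)*(-1)) = 63 + (4 - (-24)*(-1)) = 63 + (4 - 6*4) = 63 + (4 - 24) = 63 - 20 = 43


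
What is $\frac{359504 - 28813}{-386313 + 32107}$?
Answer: $- \frac{330691}{354206} \approx -0.93361$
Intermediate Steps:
$\frac{359504 - 28813}{-386313 + 32107} = \frac{330691}{-354206} = 330691 \left(- \frac{1}{354206}\right) = - \frac{330691}{354206}$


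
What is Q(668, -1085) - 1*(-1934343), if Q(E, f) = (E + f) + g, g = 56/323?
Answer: 624658154/323 ≈ 1.9339e+6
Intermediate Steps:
g = 56/323 (g = 56*(1/323) = 56/323 ≈ 0.17337)
Q(E, f) = 56/323 + E + f (Q(E, f) = (E + f) + 56/323 = 56/323 + E + f)
Q(668, -1085) - 1*(-1934343) = (56/323 + 668 - 1085) - 1*(-1934343) = -134635/323 + 1934343 = 624658154/323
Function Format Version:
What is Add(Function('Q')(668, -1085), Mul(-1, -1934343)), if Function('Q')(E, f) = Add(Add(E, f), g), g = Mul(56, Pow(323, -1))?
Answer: Rational(624658154, 323) ≈ 1.9339e+6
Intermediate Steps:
g = Rational(56, 323) (g = Mul(56, Rational(1, 323)) = Rational(56, 323) ≈ 0.17337)
Function('Q')(E, f) = Add(Rational(56, 323), E, f) (Function('Q')(E, f) = Add(Add(E, f), Rational(56, 323)) = Add(Rational(56, 323), E, f))
Add(Function('Q')(668, -1085), Mul(-1, -1934343)) = Add(Add(Rational(56, 323), 668, -1085), Mul(-1, -1934343)) = Add(Rational(-134635, 323), 1934343) = Rational(624658154, 323)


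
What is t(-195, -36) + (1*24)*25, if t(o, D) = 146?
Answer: 746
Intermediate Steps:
t(-195, -36) + (1*24)*25 = 146 + (1*24)*25 = 146 + 24*25 = 146 + 600 = 746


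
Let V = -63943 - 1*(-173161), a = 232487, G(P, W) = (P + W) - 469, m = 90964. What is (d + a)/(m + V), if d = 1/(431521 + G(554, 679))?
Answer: 50250321398/43267837935 ≈ 1.1614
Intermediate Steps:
G(P, W) = -469 + P + W
V = 109218 (V = -63943 + 173161 = 109218)
d = 1/432285 (d = 1/(431521 + (-469 + 554 + 679)) = 1/(431521 + 764) = 1/432285 ≈ 2.3133e-6)
(d + a)/(m + V) = (1/432285 + 232487)/(90964 + 109218) = (100500642796/432285)/200182 = (100500642796/432285)*(1/200182) = 50250321398/43267837935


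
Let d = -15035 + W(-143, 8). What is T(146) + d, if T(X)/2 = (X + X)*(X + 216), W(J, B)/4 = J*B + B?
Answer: 191829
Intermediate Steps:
W(J, B) = 4*B + 4*B*J (W(J, B) = 4*(J*B + B) = 4*(B*J + B) = 4*(B + B*J) = 4*B + 4*B*J)
d = -19579 (d = -15035 + 4*8*(1 - 143) = -15035 + 4*8*(-142) = -15035 - 4544 = -19579)
T(X) = 4*X*(216 + X) (T(X) = 2*((X + X)*(X + 216)) = 2*((2*X)*(216 + X)) = 2*(2*X*(216 + X)) = 4*X*(216 + X))
T(146) + d = 4*146*(216 + 146) - 19579 = 4*146*362 - 19579 = 211408 - 19579 = 191829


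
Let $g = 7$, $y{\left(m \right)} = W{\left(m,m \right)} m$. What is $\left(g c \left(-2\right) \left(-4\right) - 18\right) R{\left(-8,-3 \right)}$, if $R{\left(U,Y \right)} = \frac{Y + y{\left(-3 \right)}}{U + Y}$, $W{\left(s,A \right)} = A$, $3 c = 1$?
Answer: $- \frac{4}{11} \approx -0.36364$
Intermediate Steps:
$c = \frac{1}{3}$ ($c = \frac{1}{3} \cdot 1 = \frac{1}{3} \approx 0.33333$)
$y{\left(m \right)} = m^{2}$ ($y{\left(m \right)} = m m = m^{2}$)
$R{\left(U,Y \right)} = \frac{9 + Y}{U + Y}$ ($R{\left(U,Y \right)} = \frac{Y + \left(-3\right)^{2}}{U + Y} = \frac{Y + 9}{U + Y} = \frac{9 + Y}{U + Y}$)
$\left(g c \left(-2\right) \left(-4\right) - 18\right) R{\left(-8,-3 \right)} = \left(7 \cdot \frac{1}{3} \left(-2\right) \left(-4\right) - 18\right) \frac{9 - 3}{-8 - 3} = \left(7 \left(\left(- \frac{2}{3}\right) \left(-4\right)\right) - 18\right) \frac{1}{-11} \cdot 6 = \left(7 \cdot \frac{8}{3} - 18\right) \left(\left(- \frac{1}{11}\right) 6\right) = \left(\frac{56}{3} - 18\right) \left(- \frac{6}{11}\right) = \frac{2}{3} \left(- \frac{6}{11}\right) = - \frac{4}{11}$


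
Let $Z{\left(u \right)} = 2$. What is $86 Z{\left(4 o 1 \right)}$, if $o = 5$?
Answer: $172$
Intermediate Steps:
$86 Z{\left(4 o 1 \right)} = 86 \cdot 2 = 172$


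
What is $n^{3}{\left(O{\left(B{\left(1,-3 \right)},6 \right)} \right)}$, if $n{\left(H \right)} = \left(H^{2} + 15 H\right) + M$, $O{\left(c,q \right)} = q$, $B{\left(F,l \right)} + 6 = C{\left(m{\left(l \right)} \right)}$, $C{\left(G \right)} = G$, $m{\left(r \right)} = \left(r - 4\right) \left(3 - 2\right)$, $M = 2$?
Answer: $2097152$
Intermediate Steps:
$m{\left(r \right)} = -4 + r$ ($m{\left(r \right)} = \left(-4 + r\right) 1 = -4 + r$)
$B{\left(F,l \right)} = -10 + l$ ($B{\left(F,l \right)} = -6 + \left(-4 + l\right) = -10 + l$)
$n{\left(H \right)} = 2 + H^{2} + 15 H$ ($n{\left(H \right)} = \left(H^{2} + 15 H\right) + 2 = 2 + H^{2} + 15 H$)
$n^{3}{\left(O{\left(B{\left(1,-3 \right)},6 \right)} \right)} = \left(2 + 6^{2} + 15 \cdot 6\right)^{3} = \left(2 + 36 + 90\right)^{3} = 128^{3} = 2097152$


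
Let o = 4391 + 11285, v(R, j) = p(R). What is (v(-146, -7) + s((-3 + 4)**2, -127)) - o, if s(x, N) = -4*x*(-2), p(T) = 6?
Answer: -15662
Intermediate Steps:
v(R, j) = 6
s(x, N) = 8*x
o = 15676
(v(-146, -7) + s((-3 + 4)**2, -127)) - o = (6 + 8*(-3 + 4)**2) - 1*15676 = (6 + 8*1**2) - 15676 = (6 + 8*1) - 15676 = (6 + 8) - 15676 = 14 - 15676 = -15662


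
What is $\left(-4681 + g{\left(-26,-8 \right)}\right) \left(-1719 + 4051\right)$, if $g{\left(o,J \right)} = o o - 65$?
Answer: $-9491240$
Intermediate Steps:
$g{\left(o,J \right)} = -65 + o^{2}$ ($g{\left(o,J \right)} = o^{2} - 65 = -65 + o^{2}$)
$\left(-4681 + g{\left(-26,-8 \right)}\right) \left(-1719 + 4051\right) = \left(-4681 - \left(65 - \left(-26\right)^{2}\right)\right) \left(-1719 + 4051\right) = \left(-4681 + \left(-65 + 676\right)\right) 2332 = \left(-4681 + 611\right) 2332 = \left(-4070\right) 2332 = -9491240$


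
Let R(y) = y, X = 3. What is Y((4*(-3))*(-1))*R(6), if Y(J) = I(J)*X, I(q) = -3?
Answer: -54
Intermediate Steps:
Y(J) = -9 (Y(J) = -3*3 = -9)
Y((4*(-3))*(-1))*R(6) = -9*6 = -54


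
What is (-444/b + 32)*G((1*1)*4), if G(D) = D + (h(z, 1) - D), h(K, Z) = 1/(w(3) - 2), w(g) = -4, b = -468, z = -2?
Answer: -1285/234 ≈ -5.4915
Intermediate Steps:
h(K, Z) = -⅙ (h(K, Z) = 1/(-4 - 2) = 1/(-6) = -⅙)
G(D) = -⅙ (G(D) = D + (-⅙ - D) = -⅙)
(-444/b + 32)*G((1*1)*4) = (-444/(-468) + 32)*(-⅙) = (-444*(-1/468) + 32)*(-⅙) = (37/39 + 32)*(-⅙) = (1285/39)*(-⅙) = -1285/234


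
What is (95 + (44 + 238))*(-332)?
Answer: -125164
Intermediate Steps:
(95 + (44 + 238))*(-332) = (95 + 282)*(-332) = 377*(-332) = -125164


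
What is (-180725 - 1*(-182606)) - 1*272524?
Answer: -270643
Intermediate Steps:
(-180725 - 1*(-182606)) - 1*272524 = (-180725 + 182606) - 272524 = 1881 - 272524 = -270643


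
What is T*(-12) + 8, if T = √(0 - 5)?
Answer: 8 - 12*I*√5 ≈ 8.0 - 26.833*I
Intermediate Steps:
T = I*√5 (T = √(-5) = I*√5 ≈ 2.2361*I)
T*(-12) + 8 = (I*√5)*(-12) + 8 = -12*I*√5 + 8 = 8 - 12*I*√5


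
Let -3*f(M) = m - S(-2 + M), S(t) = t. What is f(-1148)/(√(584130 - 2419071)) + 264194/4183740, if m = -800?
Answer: 132097/2091870 + 350*I*√1834941/5504823 ≈ 0.063148 + 0.086126*I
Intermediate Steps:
f(M) = 266 + M/3 (f(M) = -(-800 - (-2 + M))/3 = -(-800 + (2 - M))/3 = -(-798 - M)/3 = 266 + M/3)
f(-1148)/(√(584130 - 2419071)) + 264194/4183740 = (266 + (⅓)*(-1148))/(√(584130 - 2419071)) + 264194/4183740 = (266 - 1148/3)/(√(-1834941)) + 264194*(1/4183740) = -350*(-I*√1834941/1834941)/3 + 132097/2091870 = -(-350)*I*√1834941/5504823 + 132097/2091870 = 350*I*√1834941/5504823 + 132097/2091870 = 132097/2091870 + 350*I*√1834941/5504823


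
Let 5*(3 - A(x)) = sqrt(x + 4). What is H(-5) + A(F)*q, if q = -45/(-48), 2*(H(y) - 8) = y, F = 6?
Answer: 133/16 - 3*sqrt(10)/16 ≈ 7.7196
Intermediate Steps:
H(y) = 8 + y/2
q = 15/16 (q = -45*(-1/48) = 15/16 ≈ 0.93750)
A(x) = 3 - sqrt(4 + x)/5 (A(x) = 3 - sqrt(x + 4)/5 = 3 - sqrt(4 + x)/5)
H(-5) + A(F)*q = (8 + (1/2)*(-5)) + (3 - sqrt(4 + 6)/5)*(15/16) = (8 - 5/2) + (3 - sqrt(10)/5)*(15/16) = 11/2 + (45/16 - 3*sqrt(10)/16) = 133/16 - 3*sqrt(10)/16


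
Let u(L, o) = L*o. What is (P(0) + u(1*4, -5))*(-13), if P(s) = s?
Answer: 260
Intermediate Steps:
(P(0) + u(1*4, -5))*(-13) = (0 + (1*4)*(-5))*(-13) = (0 + 4*(-5))*(-13) = (0 - 20)*(-13) = -20*(-13) = 260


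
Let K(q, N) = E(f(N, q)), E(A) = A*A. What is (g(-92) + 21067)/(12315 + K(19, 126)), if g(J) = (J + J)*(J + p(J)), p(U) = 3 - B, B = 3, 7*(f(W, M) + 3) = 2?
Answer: 1861755/603796 ≈ 3.0834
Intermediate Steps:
f(W, M) = -19/7 (f(W, M) = -3 + (⅐)*2 = -3 + 2/7 = -19/7)
E(A) = A²
K(q, N) = 361/49 (K(q, N) = (-19/7)² = 361/49)
p(U) = 0 (p(U) = 3 - 1*3 = 3 - 3 = 0)
g(J) = 2*J² (g(J) = (J + J)*(J + 0) = (2*J)*J = 2*J²)
(g(-92) + 21067)/(12315 + K(19, 126)) = (2*(-92)² + 21067)/(12315 + 361/49) = (2*8464 + 21067)/(603796/49) = (16928 + 21067)*(49/603796) = 37995*(49/603796) = 1861755/603796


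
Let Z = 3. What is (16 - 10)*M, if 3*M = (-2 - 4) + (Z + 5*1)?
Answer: 4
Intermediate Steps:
M = ⅔ (M = ((-2 - 4) + (3 + 5*1))/3 = (-6 + (3 + 5))/3 = (-6 + 8)/3 = (⅓)*2 = ⅔ ≈ 0.66667)
(16 - 10)*M = (16 - 10)*(⅔) = 6*(⅔) = 4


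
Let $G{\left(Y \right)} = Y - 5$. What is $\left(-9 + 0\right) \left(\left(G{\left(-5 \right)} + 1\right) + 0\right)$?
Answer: $81$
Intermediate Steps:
$G{\left(Y \right)} = -5 + Y$
$\left(-9 + 0\right) \left(\left(G{\left(-5 \right)} + 1\right) + 0\right) = \left(-9 + 0\right) \left(\left(\left(-5 - 5\right) + 1\right) + 0\right) = - 9 \left(\left(-10 + 1\right) + 0\right) = - 9 \left(-9 + 0\right) = \left(-9\right) \left(-9\right) = 81$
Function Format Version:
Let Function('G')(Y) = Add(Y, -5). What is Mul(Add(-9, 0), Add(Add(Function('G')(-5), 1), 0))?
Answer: 81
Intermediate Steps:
Function('G')(Y) = Add(-5, Y)
Mul(Add(-9, 0), Add(Add(Function('G')(-5), 1), 0)) = Mul(Add(-9, 0), Add(Add(Add(-5, -5), 1), 0)) = Mul(-9, Add(Add(-10, 1), 0)) = Mul(-9, Add(-9, 0)) = Mul(-9, -9) = 81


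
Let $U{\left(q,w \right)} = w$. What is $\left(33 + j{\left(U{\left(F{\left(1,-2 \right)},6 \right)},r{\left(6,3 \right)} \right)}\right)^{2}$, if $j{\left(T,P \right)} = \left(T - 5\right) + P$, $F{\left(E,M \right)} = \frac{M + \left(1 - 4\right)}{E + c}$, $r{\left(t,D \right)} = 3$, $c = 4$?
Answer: $1369$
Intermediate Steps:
$F{\left(E,M \right)} = \frac{-3 + M}{4 + E}$ ($F{\left(E,M \right)} = \frac{M + \left(1 - 4\right)}{E + 4} = \frac{M + \left(1 - 4\right)}{4 + E} = \frac{M - 3}{4 + E} = \frac{-3 + M}{4 + E}$)
$j{\left(T,P \right)} = -5 + P + T$ ($j{\left(T,P \right)} = \left(-5 + T\right) + P = -5 + P + T$)
$\left(33 + j{\left(U{\left(F{\left(1,-2 \right)},6 \right)},r{\left(6,3 \right)} \right)}\right)^{2} = \left(33 + \left(-5 + 3 + 6\right)\right)^{2} = \left(33 + 4\right)^{2} = 37^{2} = 1369$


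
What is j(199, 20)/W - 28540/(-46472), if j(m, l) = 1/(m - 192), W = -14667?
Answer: 732531697/1192808442 ≈ 0.61412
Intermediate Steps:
j(m, l) = 1/(-192 + m)
j(199, 20)/W - 28540/(-46472) = 1/((-192 + 199)*(-14667)) - 28540/(-46472) = -1/14667/7 - 28540*(-1/46472) = (⅐)*(-1/14667) + 7135/11618 = -1/102669 + 7135/11618 = 732531697/1192808442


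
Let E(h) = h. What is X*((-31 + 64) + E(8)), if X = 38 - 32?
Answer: 246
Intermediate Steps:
X = 6
X*((-31 + 64) + E(8)) = 6*((-31 + 64) + 8) = 6*(33 + 8) = 6*41 = 246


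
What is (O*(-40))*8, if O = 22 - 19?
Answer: -960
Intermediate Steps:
O = 3
(O*(-40))*8 = (3*(-40))*8 = -120*8 = -960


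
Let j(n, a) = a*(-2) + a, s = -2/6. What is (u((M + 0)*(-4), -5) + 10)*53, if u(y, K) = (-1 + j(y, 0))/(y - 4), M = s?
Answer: 4399/8 ≈ 549.88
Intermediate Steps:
s = -⅓ (s = -2*⅙ = -⅓ ≈ -0.33333)
M = -⅓ ≈ -0.33333
j(n, a) = -a (j(n, a) = -2*a + a = -a)
u(y, K) = -1/(-4 + y) (u(y, K) = (-1 - 1*0)/(y - 4) = (-1 + 0)/(-4 + y) = -1/(-4 + y))
(u((M + 0)*(-4), -5) + 10)*53 = (-1/(-4 + (-⅓ + 0)*(-4)) + 10)*53 = (-1/(-4 - ⅓*(-4)) + 10)*53 = (-1/(-4 + 4/3) + 10)*53 = (-1/(-8/3) + 10)*53 = (-1*(-3/8) + 10)*53 = (3/8 + 10)*53 = (83/8)*53 = 4399/8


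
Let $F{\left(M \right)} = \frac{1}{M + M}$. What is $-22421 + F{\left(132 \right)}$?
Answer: $- \frac{5919143}{264} \approx -22421.0$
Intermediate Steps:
$F{\left(M \right)} = \frac{1}{2 M}$
$-22421 + F{\left(132 \right)} = -22421 + \frac{1}{2 \cdot 132} = -22421 + \frac{1}{2} \cdot \frac{1}{132} = -22421 + \frac{1}{264} = - \frac{5919143}{264}$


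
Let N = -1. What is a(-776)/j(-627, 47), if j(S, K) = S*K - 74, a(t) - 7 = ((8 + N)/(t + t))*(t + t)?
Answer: -14/29543 ≈ -0.00047389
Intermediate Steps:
a(t) = 14 (a(t) = 7 + ((8 - 1)/(t + t))*(t + t) = 7 + (7/((2*t)))*(2*t) = 7 + (7*(1/(2*t)))*(2*t) = 7 + (7/(2*t))*(2*t) = 7 + 7 = 14)
j(S, K) = -74 + K*S (j(S, K) = K*S - 74 = -74 + K*S)
a(-776)/j(-627, 47) = 14/(-74 + 47*(-627)) = 14/(-74 - 29469) = 14/(-29543) = 14*(-1/29543) = -14/29543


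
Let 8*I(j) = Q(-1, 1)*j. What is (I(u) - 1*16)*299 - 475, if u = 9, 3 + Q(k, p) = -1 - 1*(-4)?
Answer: -5259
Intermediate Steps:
Q(k, p) = 0 (Q(k, p) = -3 + (-1 - 1*(-4)) = -3 + (-1 + 4) = -3 + 3 = 0)
I(j) = 0 (I(j) = (0*j)/8 = (⅛)*0 = 0)
(I(u) - 1*16)*299 - 475 = (0 - 1*16)*299 - 475 = (0 - 16)*299 - 475 = -16*299 - 475 = -4784 - 475 = -5259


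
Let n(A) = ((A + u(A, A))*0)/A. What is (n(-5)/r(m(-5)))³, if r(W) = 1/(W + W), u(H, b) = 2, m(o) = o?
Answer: 0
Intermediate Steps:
r(W) = 1/(2*W)
n(A) = 0 (n(A) = ((A + 2)*0)/A = ((2 + A)*0)/A = 0/A = 0)
(n(-5)/r(m(-5)))³ = (0/(((½)/(-5))))³ = (0/(((½)*(-⅕))))³ = (0/(-⅒))³ = (0*(-10))³ = 0³ = 0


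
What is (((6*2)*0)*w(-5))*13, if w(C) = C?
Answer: 0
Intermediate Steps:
(((6*2)*0)*w(-5))*13 = (((6*2)*0)*(-5))*13 = ((12*0)*(-5))*13 = (0*(-5))*13 = 0*13 = 0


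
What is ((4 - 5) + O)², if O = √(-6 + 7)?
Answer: 0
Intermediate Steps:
O = 1 (O = √1 = 1)
((4 - 5) + O)² = ((4 - 5) + 1)² = (-1 + 1)² = 0² = 0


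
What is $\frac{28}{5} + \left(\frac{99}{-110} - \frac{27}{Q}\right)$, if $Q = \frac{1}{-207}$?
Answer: $\frac{55937}{10} \approx 5593.7$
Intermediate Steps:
$Q = - \frac{1}{207} \approx -0.0048309$
$\frac{28}{5} + \left(\frac{99}{-110} - \frac{27}{Q}\right) = \frac{28}{5} + \left(\frac{99}{-110} - \frac{27}{- \frac{1}{207}}\right) = 28 \cdot \frac{1}{5} + \left(99 \left(- \frac{1}{110}\right) - -5589\right) = \frac{28}{5} + \left(- \frac{9}{10} + 5589\right) = \frac{28}{5} + \frac{55881}{10} = \frac{55937}{10}$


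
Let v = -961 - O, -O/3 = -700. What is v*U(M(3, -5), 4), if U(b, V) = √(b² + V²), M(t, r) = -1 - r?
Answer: -12244*√2 ≈ -17316.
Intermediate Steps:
O = 2100 (O = -3*(-700) = 2100)
U(b, V) = √(V² + b²)
v = -3061 (v = -961 - 1*2100 = -961 - 2100 = -3061)
v*U(M(3, -5), 4) = -3061*√(4² + (-1 - 1*(-5))²) = -3061*√(16 + (-1 + 5)²) = -3061*√(16 + 4²) = -3061*√(16 + 16) = -12244*√2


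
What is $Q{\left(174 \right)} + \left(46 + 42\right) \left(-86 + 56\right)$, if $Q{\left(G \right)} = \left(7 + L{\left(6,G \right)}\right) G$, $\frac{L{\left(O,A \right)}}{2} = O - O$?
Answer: $-1422$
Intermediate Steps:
$L{\left(O,A \right)} = 0$ ($L{\left(O,A \right)} = 2 \left(O - O\right) = 2 \cdot 0 = 0$)
$Q{\left(G \right)} = 7 G$ ($Q{\left(G \right)} = \left(7 + 0\right) G = 7 G$)
$Q{\left(174 \right)} + \left(46 + 42\right) \left(-86 + 56\right) = 7 \cdot 174 + \left(46 + 42\right) \left(-86 + 56\right) = 1218 + 88 \left(-30\right) = 1218 - 2640 = -1422$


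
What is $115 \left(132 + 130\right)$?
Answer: $30130$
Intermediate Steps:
$115 \left(132 + 130\right) = 115 \cdot 262 = 30130$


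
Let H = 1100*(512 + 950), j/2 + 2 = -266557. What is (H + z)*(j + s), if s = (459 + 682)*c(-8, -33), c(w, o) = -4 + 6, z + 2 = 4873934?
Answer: -3440949022352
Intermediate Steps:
j = -533118 (j = -4 + 2*(-266557) = -4 - 533114 = -533118)
H = 1608200 (H = 1100*1462 = 1608200)
z = 4873932 (z = -2 + 4873934 = 4873932)
c(w, o) = 2
s = 2282 (s = (459 + 682)*2 = 1141*2 = 2282)
(H + z)*(j + s) = (1608200 + 4873932)*(-533118 + 2282) = 6482132*(-530836) = -3440949022352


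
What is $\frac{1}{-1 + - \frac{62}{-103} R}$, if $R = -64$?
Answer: $- \frac{103}{4071} \approx -0.025301$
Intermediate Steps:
$\frac{1}{-1 + - \frac{62}{-103} R} = \frac{1}{-1 + - \frac{62}{-103} \left(-64\right)} = \frac{1}{-1 + \left(-62\right) \left(- \frac{1}{103}\right) \left(-64\right)} = \frac{1}{-1 + \frac{62}{103} \left(-64\right)} = \frac{1}{-1 - \frac{3968}{103}} = \frac{1}{- \frac{4071}{103}} = - \frac{103}{4071}$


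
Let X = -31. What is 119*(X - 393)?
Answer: -50456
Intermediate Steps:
119*(X - 393) = 119*(-31 - 393) = 119*(-424) = -50456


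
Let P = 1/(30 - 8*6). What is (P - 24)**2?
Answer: 187489/324 ≈ 578.67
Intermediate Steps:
P = -1/18 (P = 1/(30 - 48) = 1/(-18) = -1/18 ≈ -0.055556)
(P - 24)**2 = (-1/18 - 24)**2 = (-433/18)**2 = 187489/324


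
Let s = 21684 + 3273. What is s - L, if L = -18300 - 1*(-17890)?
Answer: 25367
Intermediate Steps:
L = -410 (L = -18300 + 17890 = -410)
s = 24957
s - L = 24957 - 1*(-410) = 24957 + 410 = 25367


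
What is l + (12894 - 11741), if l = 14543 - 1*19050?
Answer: -3354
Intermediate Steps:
l = -4507 (l = 14543 - 19050 = -4507)
l + (12894 - 11741) = -4507 + (12894 - 11741) = -4507 + 1153 = -3354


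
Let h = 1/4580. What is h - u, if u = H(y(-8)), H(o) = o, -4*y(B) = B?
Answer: -9159/4580 ≈ -1.9998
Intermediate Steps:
h = 1/4580 ≈ 0.00021834
y(B) = -B/4
u = 2 (u = -1/4*(-8) = 2)
h - u = 1/4580 - 1*2 = 1/4580 - 2 = -9159/4580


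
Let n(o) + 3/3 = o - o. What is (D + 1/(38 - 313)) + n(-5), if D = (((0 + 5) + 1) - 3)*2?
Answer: 1374/275 ≈ 4.9964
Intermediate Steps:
n(o) = -1 (n(o) = -1 + (o - o) = -1 + 0 = -1)
D = 6 (D = ((5 + 1) - 3)*2 = (6 - 3)*2 = 3*2 = 6)
(D + 1/(38 - 313)) + n(-5) = (6 + 1/(38 - 313)) - 1 = (6 + 1/(-275)) - 1 = (6 - 1/275) - 1 = 1649/275 - 1 = 1374/275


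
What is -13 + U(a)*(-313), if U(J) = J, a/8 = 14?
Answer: -35069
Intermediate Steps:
a = 112 (a = 8*14 = 112)
-13 + U(a)*(-313) = -13 + 112*(-313) = -13 - 35056 = -35069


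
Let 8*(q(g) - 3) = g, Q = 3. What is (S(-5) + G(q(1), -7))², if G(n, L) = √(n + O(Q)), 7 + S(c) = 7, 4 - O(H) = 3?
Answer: 33/8 ≈ 4.1250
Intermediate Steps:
O(H) = 1 (O(H) = 4 - 1*3 = 4 - 3 = 1)
S(c) = 0 (S(c) = -7 + 7 = 0)
q(g) = 3 + g/8
G(n, L) = √(1 + n) (G(n, L) = √(n + 1) = √(1 + n))
(S(-5) + G(q(1), -7))² = (0 + √(1 + (3 + (⅛)*1)))² = (0 + √(1 + (3 + ⅛)))² = (0 + √(1 + 25/8))² = (0 + √(33/8))² = (0 + √66/4)² = (√66/4)² = 33/8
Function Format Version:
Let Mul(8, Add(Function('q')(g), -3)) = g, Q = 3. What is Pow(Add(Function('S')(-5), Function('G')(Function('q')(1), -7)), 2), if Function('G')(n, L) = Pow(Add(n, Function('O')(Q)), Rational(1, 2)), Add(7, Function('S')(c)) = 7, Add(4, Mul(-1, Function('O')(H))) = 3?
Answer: Rational(33, 8) ≈ 4.1250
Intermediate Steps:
Function('O')(H) = 1 (Function('O')(H) = Add(4, Mul(-1, 3)) = Add(4, -3) = 1)
Function('S')(c) = 0 (Function('S')(c) = Add(-7, 7) = 0)
Function('q')(g) = Add(3, Mul(Rational(1, 8), g))
Function('G')(n, L) = Pow(Add(1, n), Rational(1, 2)) (Function('G')(n, L) = Pow(Add(n, 1), Rational(1, 2)) = Pow(Add(1, n), Rational(1, 2)))
Pow(Add(Function('S')(-5), Function('G')(Function('q')(1), -7)), 2) = Pow(Add(0, Pow(Add(1, Add(3, Mul(Rational(1, 8), 1))), Rational(1, 2))), 2) = Pow(Add(0, Pow(Add(1, Add(3, Rational(1, 8))), Rational(1, 2))), 2) = Pow(Add(0, Pow(Add(1, Rational(25, 8)), Rational(1, 2))), 2) = Pow(Add(0, Pow(Rational(33, 8), Rational(1, 2))), 2) = Pow(Add(0, Mul(Rational(1, 4), Pow(66, Rational(1, 2)))), 2) = Pow(Mul(Rational(1, 4), Pow(66, Rational(1, 2))), 2) = Rational(33, 8)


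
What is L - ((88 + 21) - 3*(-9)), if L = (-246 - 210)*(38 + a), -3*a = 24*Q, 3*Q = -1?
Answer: -18680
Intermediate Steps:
Q = -⅓ (Q = (⅓)*(-1) = -⅓ ≈ -0.33333)
a = 8/3 (a = -8*(-1)/3 = -⅓*(-8) = 8/3 ≈ 2.6667)
L = -18544 (L = (-246 - 210)*(38 + 8/3) = -456*122/3 = -18544)
L - ((88 + 21) - 3*(-9)) = -18544 - ((88 + 21) - 3*(-9)) = -18544 - (109 + 27) = -18544 - 1*136 = -18544 - 136 = -18680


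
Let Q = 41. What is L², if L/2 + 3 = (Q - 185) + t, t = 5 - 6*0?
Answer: 80656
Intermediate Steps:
t = 5 (t = 5 + 0 = 5)
L = -284 (L = -6 + 2*((41 - 185) + 5) = -6 + 2*(-144 + 5) = -6 + 2*(-139) = -6 - 278 = -284)
L² = (-284)² = 80656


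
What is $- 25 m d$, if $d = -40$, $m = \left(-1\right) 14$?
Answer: $-14000$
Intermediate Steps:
$m = -14$
$- 25 m d = \left(-25\right) \left(-14\right) \left(-40\right) = 350 \left(-40\right) = -14000$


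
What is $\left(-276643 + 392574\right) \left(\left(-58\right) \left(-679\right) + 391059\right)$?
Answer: $49901455571$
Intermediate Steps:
$\left(-276643 + 392574\right) \left(\left(-58\right) \left(-679\right) + 391059\right) = 115931 \left(39382 + 391059\right) = 115931 \cdot 430441 = 49901455571$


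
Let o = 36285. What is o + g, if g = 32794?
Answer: 69079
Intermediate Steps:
o + g = 36285 + 32794 = 69079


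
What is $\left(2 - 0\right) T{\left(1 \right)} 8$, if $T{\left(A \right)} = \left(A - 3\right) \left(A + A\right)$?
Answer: $-64$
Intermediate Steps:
$T{\left(A \right)} = 2 A \left(-3 + A\right)$ ($T{\left(A \right)} = \left(-3 + A\right) 2 A = 2 A \left(-3 + A\right)$)
$\left(2 - 0\right) T{\left(1 \right)} 8 = \left(2 - 0\right) 2 \cdot 1 \left(-3 + 1\right) 8 = \left(2 + 0\right) 2 \cdot 1 \left(-2\right) 8 = 2 \left(-4\right) 8 = \left(-8\right) 8 = -64$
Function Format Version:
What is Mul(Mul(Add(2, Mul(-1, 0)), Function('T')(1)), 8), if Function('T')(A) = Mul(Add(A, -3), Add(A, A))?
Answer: -64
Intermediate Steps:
Function('T')(A) = Mul(2, A, Add(-3, A)) (Function('T')(A) = Mul(Add(-3, A), Mul(2, A)) = Mul(2, A, Add(-3, A)))
Mul(Mul(Add(2, Mul(-1, 0)), Function('T')(1)), 8) = Mul(Mul(Add(2, Mul(-1, 0)), Mul(2, 1, Add(-3, 1))), 8) = Mul(Mul(Add(2, 0), Mul(2, 1, -2)), 8) = Mul(Mul(2, -4), 8) = Mul(-8, 8) = -64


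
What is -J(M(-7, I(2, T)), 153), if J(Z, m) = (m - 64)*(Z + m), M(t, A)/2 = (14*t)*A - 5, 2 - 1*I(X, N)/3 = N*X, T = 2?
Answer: -117391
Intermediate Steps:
I(X, N) = 6 - 3*N*X
M(t, A) = -10 + 28*A*t (M(t, A) = 2*((14*t)*A - 5) = 2*(14*A*t - 5) = 2*(-5 + 14*A*t) = -10 + 28*A*t)
J(Z, m) = (-64 + m)*(Z + m)
-J(M(-7, I(2, T)), 153) = -(153² - 64*(-10 + 28*(6 - 3*2*2)*(-7)) - 64*153 + (-10 + 28*(6 - 3*2*2)*(-7))*153) = -(23409 - 64*(-10 + 28*(6 - 12)*(-7)) - 9792 + (-10 + 28*(6 - 12)*(-7))*153) = -(23409 - 64*(-10 + 28*(-6)*(-7)) - 9792 + (-10 + 28*(-6)*(-7))*153) = -(23409 - 64*(-10 + 1176) - 9792 + (-10 + 1176)*153) = -(23409 - 64*1166 - 9792 + 1166*153) = -(23409 - 74624 - 9792 + 178398) = -1*117391 = -117391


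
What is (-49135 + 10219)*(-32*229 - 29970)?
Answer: 1451488968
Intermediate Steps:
(-49135 + 10219)*(-32*229 - 29970) = -38916*(-7328 - 29970) = -38916*(-37298) = 1451488968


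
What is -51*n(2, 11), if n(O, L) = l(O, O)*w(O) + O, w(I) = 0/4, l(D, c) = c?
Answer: -102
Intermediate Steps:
w(I) = 0 (w(I) = 0*(¼) = 0)
n(O, L) = O (n(O, L) = O*0 + O = 0 + O = O)
-51*n(2, 11) = -51*2 = -102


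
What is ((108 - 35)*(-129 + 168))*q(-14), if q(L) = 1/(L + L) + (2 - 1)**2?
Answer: 76869/28 ≈ 2745.3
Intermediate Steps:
q(L) = 1 + 1/(2*L) (q(L) = 1/(2*L) + 1**2 = 1/(2*L) + 1 = 1 + 1/(2*L))
((108 - 35)*(-129 + 168))*q(-14) = ((108 - 35)*(-129 + 168))*((1/2 - 14)/(-14)) = (73*39)*(-1/14*(-27/2)) = 2847*(27/28) = 76869/28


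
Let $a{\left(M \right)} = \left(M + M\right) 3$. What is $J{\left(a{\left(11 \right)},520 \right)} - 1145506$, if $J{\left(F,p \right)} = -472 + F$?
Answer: $-1145912$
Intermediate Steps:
$a{\left(M \right)} = 6 M$ ($a{\left(M \right)} = 2 M 3 = 6 M$)
$J{\left(a{\left(11 \right)},520 \right)} - 1145506 = \left(-472 + 6 \cdot 11\right) - 1145506 = \left(-472 + 66\right) - 1145506 = -406 - 1145506 = -1145912$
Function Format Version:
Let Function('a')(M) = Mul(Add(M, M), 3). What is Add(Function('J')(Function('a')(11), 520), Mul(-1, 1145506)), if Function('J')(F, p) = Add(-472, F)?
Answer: -1145912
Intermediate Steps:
Function('a')(M) = Mul(6, M) (Function('a')(M) = Mul(Mul(2, M), 3) = Mul(6, M))
Add(Function('J')(Function('a')(11), 520), Mul(-1, 1145506)) = Add(Add(-472, Mul(6, 11)), Mul(-1, 1145506)) = Add(Add(-472, 66), -1145506) = Add(-406, -1145506) = -1145912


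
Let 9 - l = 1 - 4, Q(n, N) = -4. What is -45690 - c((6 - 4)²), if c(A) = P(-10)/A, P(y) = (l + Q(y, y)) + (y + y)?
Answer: -45687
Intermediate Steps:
l = 12 (l = 9 - (1 - 4) = 9 - 1*(-3) = 9 + 3 = 12)
P(y) = 8 + 2*y (P(y) = (12 - 4) + (y + y) = 8 + 2*y)
c(A) = -12/A (c(A) = (8 + 2*(-10))/A = (8 - 20)/A = -12/A)
-45690 - c((6 - 4)²) = -45690 - (-12)/((6 - 4)²) = -45690 - (-12)/(2²) = -45690 - (-12)/4 = -45690 - 1*(-3) = -45690 + 3 = -45687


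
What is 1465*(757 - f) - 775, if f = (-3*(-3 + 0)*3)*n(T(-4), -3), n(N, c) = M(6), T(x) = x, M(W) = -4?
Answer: 1266450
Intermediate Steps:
n(N, c) = -4
f = -108 (f = -3*(-3 + 0)*3*(-4) = -(-9)*3*(-4) = -3*(-9)*(-4) = 27*(-4) = -108)
1465*(757 - f) - 775 = 1465*(757 - 1*(-108)) - 775 = 1465*(757 + 108) - 775 = 1465*865 - 775 = 1267225 - 775 = 1266450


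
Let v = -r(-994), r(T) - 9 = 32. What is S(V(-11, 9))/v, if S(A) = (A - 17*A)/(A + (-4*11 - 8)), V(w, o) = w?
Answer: 176/2583 ≈ 0.068138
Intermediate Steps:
r(T) = 41 (r(T) = 9 + 32 = 41)
S(A) = -16*A/(-52 + A) (S(A) = (-16*A)/(A + (-44 - 8)) = (-16*A)/(A - 52) = (-16*A)/(-52 + A) = -16*A/(-52 + A))
v = -41 (v = -1*41 = -41)
S(V(-11, 9))/v = -16*(-11)/(-52 - 11)/(-41) = -16*(-11)/(-63)*(-1/41) = -16*(-11)*(-1/63)*(-1/41) = -176/63*(-1/41) = 176/2583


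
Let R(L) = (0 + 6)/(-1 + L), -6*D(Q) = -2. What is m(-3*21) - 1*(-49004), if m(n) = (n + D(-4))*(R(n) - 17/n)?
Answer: 74077363/1512 ≈ 48993.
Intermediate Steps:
D(Q) = ⅓ (D(Q) = -⅙*(-2) = ⅓)
R(L) = 6/(-1 + L)
m(n) = (⅓ + n)*(-17/n + 6/(-1 + n)) (m(n) = (n + ⅓)*(6/(-1 + n) - 17/n) = (⅓ + n)*(-17/n + 6/(-1 + n)))
m(-3*21) - 1*(-49004) = (17 - 33*(-3*21)² + 40*(-3*21))/(3*((-3*21))*(-1 - 3*21)) - 1*(-49004) = (⅓)*(17 - 33*(-63)² + 40*(-63))/(-63*(-1 - 63)) + 49004 = (⅓)*(-1/63)*(17 - 33*3969 - 2520)/(-64) + 49004 = (⅓)*(-1/63)*(-1/64)*(17 - 130977 - 2520) + 49004 = (⅓)*(-1/63)*(-1/64)*(-133480) + 49004 = -16685/1512 + 49004 = 74077363/1512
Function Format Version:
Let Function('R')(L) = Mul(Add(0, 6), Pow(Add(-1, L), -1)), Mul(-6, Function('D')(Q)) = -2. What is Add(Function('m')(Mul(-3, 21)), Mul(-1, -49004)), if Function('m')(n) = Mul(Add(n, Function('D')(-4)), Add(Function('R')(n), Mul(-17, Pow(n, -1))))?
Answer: Rational(74077363, 1512) ≈ 48993.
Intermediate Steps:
Function('D')(Q) = Rational(1, 3) (Function('D')(Q) = Mul(Rational(-1, 6), -2) = Rational(1, 3))
Function('R')(L) = Mul(6, Pow(Add(-1, L), -1))
Function('m')(n) = Mul(Add(Rational(1, 3), n), Add(Mul(-17, Pow(n, -1)), Mul(6, Pow(Add(-1, n), -1)))) (Function('m')(n) = Mul(Add(n, Rational(1, 3)), Add(Mul(6, Pow(Add(-1, n), -1)), Mul(-17, Pow(n, -1)))) = Mul(Add(Rational(1, 3), n), Add(Mul(-17, Pow(n, -1)), Mul(6, Pow(Add(-1, n), -1)))))
Add(Function('m')(Mul(-3, 21)), Mul(-1, -49004)) = Add(Mul(Rational(1, 3), Pow(Mul(-3, 21), -1), Pow(Add(-1, Mul(-3, 21)), -1), Add(17, Mul(-33, Pow(Mul(-3, 21), 2)), Mul(40, Mul(-3, 21)))), Mul(-1, -49004)) = Add(Mul(Rational(1, 3), Pow(-63, -1), Pow(Add(-1, -63), -1), Add(17, Mul(-33, Pow(-63, 2)), Mul(40, -63))), 49004) = Add(Mul(Rational(1, 3), Rational(-1, 63), Pow(-64, -1), Add(17, Mul(-33, 3969), -2520)), 49004) = Add(Mul(Rational(1, 3), Rational(-1, 63), Rational(-1, 64), Add(17, -130977, -2520)), 49004) = Add(Mul(Rational(1, 3), Rational(-1, 63), Rational(-1, 64), -133480), 49004) = Add(Rational(-16685, 1512), 49004) = Rational(74077363, 1512)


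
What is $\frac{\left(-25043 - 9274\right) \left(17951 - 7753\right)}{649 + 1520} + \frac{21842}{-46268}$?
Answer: $- \frac{899567620477}{5575294} \approx -1.6135 \cdot 10^{5}$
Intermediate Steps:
$\frac{\left(-25043 - 9274\right) \left(17951 - 7753\right)}{649 + 1520} + \frac{21842}{-46268} = \frac{\left(-34317\right) 10198}{2169} + 21842 \left(- \frac{1}{46268}\right) = \left(-349964766\right) \frac{1}{2169} - \frac{10921}{23134} = - \frac{38884974}{241} - \frac{10921}{23134} = - \frac{899567620477}{5575294}$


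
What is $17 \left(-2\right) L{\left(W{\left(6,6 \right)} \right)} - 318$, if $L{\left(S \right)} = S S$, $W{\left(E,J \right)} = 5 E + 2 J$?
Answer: $-60294$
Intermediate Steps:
$W{\left(E,J \right)} = 2 J + 5 E$
$L{\left(S \right)} = S^{2}$
$17 \left(-2\right) L{\left(W{\left(6,6 \right)} \right)} - 318 = 17 \left(-2\right) \left(2 \cdot 6 + 5 \cdot 6\right)^{2} - 318 = - 34 \left(12 + 30\right)^{2} - 318 = - 34 \cdot 42^{2} - 318 = \left(-34\right) 1764 - 318 = -59976 - 318 = -60294$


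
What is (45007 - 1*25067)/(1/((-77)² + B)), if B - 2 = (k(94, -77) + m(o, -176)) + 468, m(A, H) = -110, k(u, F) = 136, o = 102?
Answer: 128114500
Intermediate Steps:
B = 496 (B = 2 + ((136 - 110) + 468) = 2 + (26 + 468) = 2 + 494 = 496)
(45007 - 1*25067)/(1/((-77)² + B)) = (45007 - 1*25067)/(1/((-77)² + 496)) = (45007 - 25067)/(1/(5929 + 496)) = 19940/(1/6425) = 19940*6425 = 128114500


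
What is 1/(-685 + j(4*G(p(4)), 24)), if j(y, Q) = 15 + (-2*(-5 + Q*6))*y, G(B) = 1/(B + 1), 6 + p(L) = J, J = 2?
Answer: -3/898 ≈ -0.0033408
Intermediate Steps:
p(L) = -4 (p(L) = -6 + 2 = -4)
G(B) = 1/(1 + B)
j(y, Q) = 15 + y*(10 - 12*Q) (j(y, Q) = 15 + (-2*(-5 + 6*Q))*y = 15 + (10 - 12*Q)*y = 15 + y*(10 - 12*Q))
1/(-685 + j(4*G(p(4)), 24)) = 1/(-685 + (15 + 10*(4/(1 - 4)) - 12*24*4/(1 - 4))) = 1/(-685 + (15 + 10*(4/(-3)) - 12*24*4/(-3))) = 1/(-685 + (15 + 10*(4*(-⅓)) - 12*24*4*(-⅓))) = 1/(-685 + (15 + 10*(-4/3) - 12*24*(-4/3))) = 1/(-685 + (15 - 40/3 + 384)) = 1/(-685 + 1157/3) = 1/(-898/3) = -3/898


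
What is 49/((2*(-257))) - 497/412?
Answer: -137823/105884 ≈ -1.3016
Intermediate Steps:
49/((2*(-257))) - 497/412 = 49/(-514) - 497*1/412 = 49*(-1/514) - 497/412 = -49/514 - 497/412 = -137823/105884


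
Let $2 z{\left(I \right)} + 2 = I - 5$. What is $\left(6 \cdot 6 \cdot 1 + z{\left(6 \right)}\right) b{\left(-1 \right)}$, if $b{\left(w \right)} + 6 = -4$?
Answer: $-355$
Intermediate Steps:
$z{\left(I \right)} = - \frac{7}{2} + \frac{I}{2}$ ($z{\left(I \right)} = -1 + \frac{I - 5}{2} = -1 + \frac{-5 + I}{2} = -1 + \left(- \frac{5}{2} + \frac{I}{2}\right) = - \frac{7}{2} + \frac{I}{2}$)
$b{\left(w \right)} = -10$ ($b{\left(w \right)} = -6 - 4 = -10$)
$\left(6 \cdot 6 \cdot 1 + z{\left(6 \right)}\right) b{\left(-1 \right)} = \left(6 \cdot 6 \cdot 1 + \left(- \frac{7}{2} + \frac{1}{2} \cdot 6\right)\right) \left(-10\right) = \left(36 \cdot 1 + \left(- \frac{7}{2} + 3\right)\right) \left(-10\right) = \left(36 - \frac{1}{2}\right) \left(-10\right) = \frac{71}{2} \left(-10\right) = -355$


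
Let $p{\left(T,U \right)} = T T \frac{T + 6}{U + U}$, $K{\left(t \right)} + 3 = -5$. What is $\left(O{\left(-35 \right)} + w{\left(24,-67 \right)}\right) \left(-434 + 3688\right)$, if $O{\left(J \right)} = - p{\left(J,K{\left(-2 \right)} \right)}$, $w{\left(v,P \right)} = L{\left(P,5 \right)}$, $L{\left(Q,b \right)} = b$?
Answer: $- \frac{57669015}{8} \approx -7.2086 \cdot 10^{6}$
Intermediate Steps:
$w{\left(v,P \right)} = 5$
$K{\left(t \right)} = -8$ ($K{\left(t \right)} = -3 - 5 = -8$)
$p{\left(T,U \right)} = \frac{T^{2} \left(6 + T\right)}{2 U}$ ($p{\left(T,U \right)} = T^{2} \frac{6 + T}{2 U} = \frac{T^{2} \left(6 + T\right)}{2 U}$)
$O{\left(J \right)} = \frac{J^{2} \left(6 + J\right)}{16}$ ($O{\left(J \right)} = - \frac{J^{2} \left(6 + J\right)}{2 \left(-8\right)} = - \frac{J^{2} \left(-1\right) \left(6 + J\right)}{2 \cdot 8} = - \frac{\left(-1\right) J^{2} \left(6 + J\right)}{16} = \frac{J^{2} \left(6 + J\right)}{16}$)
$\left(O{\left(-35 \right)} + w{\left(24,-67 \right)}\right) \left(-434 + 3688\right) = \left(\frac{\left(-35\right)^{2} \left(6 - 35\right)}{16} + 5\right) \left(-434 + 3688\right) = \left(\frac{1}{16} \cdot 1225 \left(-29\right) + 5\right) 3254 = \left(- \frac{35525}{16} + 5\right) 3254 = \left(- \frac{35445}{16}\right) 3254 = - \frac{57669015}{8}$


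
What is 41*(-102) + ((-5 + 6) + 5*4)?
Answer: -4161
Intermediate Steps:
41*(-102) + ((-5 + 6) + 5*4) = -4182 + (1 + 20) = -4182 + 21 = -4161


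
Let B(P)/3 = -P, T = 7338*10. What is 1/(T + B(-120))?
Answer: 1/73740 ≈ 1.3561e-5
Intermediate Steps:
T = 73380
B(P) = -3*P (B(P) = 3*(-P) = -3*P)
1/(T + B(-120)) = 1/(73380 - 3*(-120)) = 1/(73380 + 360) = 1/73740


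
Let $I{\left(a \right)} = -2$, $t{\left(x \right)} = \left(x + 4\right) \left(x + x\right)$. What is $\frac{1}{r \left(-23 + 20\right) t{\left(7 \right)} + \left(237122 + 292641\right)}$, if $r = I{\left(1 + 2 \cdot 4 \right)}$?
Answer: $\frac{1}{530687} \approx 1.8843 \cdot 10^{-6}$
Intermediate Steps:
$t{\left(x \right)} = 2 x \left(4 + x\right)$ ($t{\left(x \right)} = \left(4 + x\right) 2 x = 2 x \left(4 + x\right)$)
$r = -2$
$\frac{1}{r \left(-23 + 20\right) t{\left(7 \right)} + \left(237122 + 292641\right)} = \frac{1}{- 2 \left(-23 + 20\right) 2 \cdot 7 \left(4 + 7\right) + \left(237122 + 292641\right)} = \frac{1}{\left(-2\right) \left(-3\right) 2 \cdot 7 \cdot 11 + 529763} = \frac{1}{6 \cdot 154 + 529763} = \frac{1}{924 + 529763} = \frac{1}{530687}$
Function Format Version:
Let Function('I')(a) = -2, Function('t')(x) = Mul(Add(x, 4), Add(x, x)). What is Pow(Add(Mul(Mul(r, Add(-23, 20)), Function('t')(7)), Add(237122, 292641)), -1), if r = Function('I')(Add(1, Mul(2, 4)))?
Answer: Rational(1, 530687) ≈ 1.8843e-6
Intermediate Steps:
Function('t')(x) = Mul(2, x, Add(4, x)) (Function('t')(x) = Mul(Add(4, x), Mul(2, x)) = Mul(2, x, Add(4, x)))
r = -2
Pow(Add(Mul(Mul(r, Add(-23, 20)), Function('t')(7)), Add(237122, 292641)), -1) = Pow(Add(Mul(Mul(-2, Add(-23, 20)), Mul(2, 7, Add(4, 7))), Add(237122, 292641)), -1) = Pow(Add(Mul(Mul(-2, -3), Mul(2, 7, 11)), 529763), -1) = Pow(Add(Mul(6, 154), 529763), -1) = Pow(Add(924, 529763), -1) = Pow(530687, -1) = Rational(1, 530687)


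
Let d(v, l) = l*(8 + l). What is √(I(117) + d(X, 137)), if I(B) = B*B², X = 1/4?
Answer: √1621478 ≈ 1273.4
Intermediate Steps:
X = ¼ ≈ 0.25000
I(B) = B³
√(I(117) + d(X, 137)) = √(117³ + 137*(8 + 137)) = √(1601613 + 137*145) = √(1601613 + 19865) = √1621478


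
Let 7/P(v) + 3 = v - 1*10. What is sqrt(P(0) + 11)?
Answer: 2*sqrt(442)/13 ≈ 3.2344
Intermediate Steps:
P(v) = 7/(-13 + v) (P(v) = 7/(-3 + (v - 1*10)) = 7/(-3 + (v - 10)) = 7/(-3 + (-10 + v)) = 7/(-13 + v))
sqrt(P(0) + 11) = sqrt(7/(-13 + 0) + 11) = sqrt(7/(-13) + 11) = sqrt(7*(-1/13) + 11) = sqrt(-7/13 + 11) = sqrt(136/13) = 2*sqrt(442)/13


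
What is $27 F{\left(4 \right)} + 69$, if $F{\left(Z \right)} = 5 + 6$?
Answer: $366$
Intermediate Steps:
$F{\left(Z \right)} = 11$
$27 F{\left(4 \right)} + 69 = 27 \cdot 11 + 69 = 297 + 69 = 366$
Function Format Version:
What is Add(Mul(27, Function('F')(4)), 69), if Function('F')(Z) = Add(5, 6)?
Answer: 366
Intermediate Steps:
Function('F')(Z) = 11
Add(Mul(27, Function('F')(4)), 69) = Add(Mul(27, 11), 69) = Add(297, 69) = 366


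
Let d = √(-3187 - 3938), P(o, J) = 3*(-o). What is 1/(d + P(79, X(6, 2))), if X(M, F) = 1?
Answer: -79/21098 - 5*I*√285/63294 ≈ -0.0037444 - 0.0013336*I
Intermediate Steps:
P(o, J) = -3*o
d = 5*I*√285 (d = √(-7125) = 5*I*√285 ≈ 84.41*I)
1/(d + P(79, X(6, 2))) = 1/(5*I*√285 - 3*79) = 1/(5*I*√285 - 237) = 1/(-237 + 5*I*√285)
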